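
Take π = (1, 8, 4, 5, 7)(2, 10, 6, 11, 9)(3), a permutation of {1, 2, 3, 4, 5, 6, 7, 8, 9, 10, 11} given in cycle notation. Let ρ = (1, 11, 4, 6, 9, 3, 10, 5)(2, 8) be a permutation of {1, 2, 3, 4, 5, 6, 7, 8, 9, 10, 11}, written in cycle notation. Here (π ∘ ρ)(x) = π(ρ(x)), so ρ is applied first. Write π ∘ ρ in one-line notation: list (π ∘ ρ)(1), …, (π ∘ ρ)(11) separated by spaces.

Chase each element through ρ then π: 1 → 11 → 9; 2 → 8 → 4; 3 → 10 → 6; 4 → 6 → 11; 5 → 1 → 8; 6 → 9 → 2; 7 → 7 → 1; 8 → 2 → 10; 9 → 3 → 3; 10 → 5 → 7; 11 → 4 → 5.
So π ∘ ρ in one-line form is 9 4 6 11 8 2 1 10 3 7 5.

9 4 6 11 8 2 1 10 3 7 5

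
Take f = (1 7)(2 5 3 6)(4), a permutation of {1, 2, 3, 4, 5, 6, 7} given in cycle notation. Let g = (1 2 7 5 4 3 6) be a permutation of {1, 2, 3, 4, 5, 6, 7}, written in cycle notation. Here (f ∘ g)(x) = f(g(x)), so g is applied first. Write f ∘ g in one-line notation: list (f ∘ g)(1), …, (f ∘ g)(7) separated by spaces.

5 1 2 6 4 7 3

Chase each element through g then f: 1 → 2 → 5; 2 → 7 → 1; 3 → 6 → 2; 4 → 3 → 6; 5 → 4 → 4; 6 → 1 → 7; 7 → 5 → 3.
Collecting the images, f ∘ g = [5 1 2 6 4 7 3].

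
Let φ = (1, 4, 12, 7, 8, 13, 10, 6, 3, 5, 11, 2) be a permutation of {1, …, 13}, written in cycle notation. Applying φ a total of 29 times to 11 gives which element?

11 lies in the 12-cycle (1, 4, 12, 7, 8, 13, 10, 6, 3, 5, 11, 2).
Powers repeat with period 12 on this cycle, and 29 mod 12 = 5, so φ^29(11) = φ^5(11).
Stepping 5 places around the cycle: 11 → 2 → 1 → 4 → 12 → 7.

7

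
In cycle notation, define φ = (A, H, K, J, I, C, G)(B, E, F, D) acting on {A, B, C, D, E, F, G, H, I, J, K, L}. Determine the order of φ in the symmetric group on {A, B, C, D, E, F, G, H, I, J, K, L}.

The disjoint cycles have lengths 7, 4, 1.
The order of φ is the least common multiple of its cycle lengths: lcm(7, 4) = 28.

28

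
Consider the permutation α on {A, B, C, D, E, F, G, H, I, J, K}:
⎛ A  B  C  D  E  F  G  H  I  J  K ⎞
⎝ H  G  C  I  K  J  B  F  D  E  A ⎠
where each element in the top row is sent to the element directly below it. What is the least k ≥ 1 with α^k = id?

The disjoint-cycle form of α has cycle lengths 6, 2, 2, 1.
The order of α is the least common multiple of its cycle lengths: lcm(6, 2, 2) = 6.

6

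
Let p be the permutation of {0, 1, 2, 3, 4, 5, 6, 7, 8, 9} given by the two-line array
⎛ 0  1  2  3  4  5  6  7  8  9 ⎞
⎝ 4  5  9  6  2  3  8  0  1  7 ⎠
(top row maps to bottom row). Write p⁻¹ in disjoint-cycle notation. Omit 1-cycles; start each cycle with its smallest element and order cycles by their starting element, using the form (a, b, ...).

The cycle decomposition of p is (0, 4, 2, 9, 7)(1, 5, 3, 6, 8).
Reversing each cycle (and rotating so the smallest element leads) gives p⁻¹ = (0, 7, 9, 2, 4)(1, 8, 6, 3, 5).

(0, 7, 9, 2, 4)(1, 8, 6, 3, 5)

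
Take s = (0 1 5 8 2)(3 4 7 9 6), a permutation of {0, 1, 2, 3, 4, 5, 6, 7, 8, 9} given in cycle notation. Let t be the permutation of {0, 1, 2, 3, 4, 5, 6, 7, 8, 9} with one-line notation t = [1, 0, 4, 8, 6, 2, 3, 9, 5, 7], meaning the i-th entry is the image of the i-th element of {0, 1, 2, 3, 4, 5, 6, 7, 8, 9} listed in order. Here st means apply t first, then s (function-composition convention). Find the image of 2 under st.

t(2) = 4, then s(4) = 7; composing gives (st)(2) = 7.

7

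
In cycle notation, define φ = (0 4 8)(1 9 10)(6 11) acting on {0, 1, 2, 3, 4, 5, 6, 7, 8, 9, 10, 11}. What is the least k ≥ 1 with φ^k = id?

The disjoint cycles have lengths 3, 3, 2, 1, 1, 1, 1.
Since disjoint cycles commute, ord(φ) = lcm(3, 3, 2) = 6.

6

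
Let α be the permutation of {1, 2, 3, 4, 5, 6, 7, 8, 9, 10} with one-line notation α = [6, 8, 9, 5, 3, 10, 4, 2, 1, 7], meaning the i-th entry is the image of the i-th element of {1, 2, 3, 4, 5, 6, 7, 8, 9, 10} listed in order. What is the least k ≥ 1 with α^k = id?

Decomposing into disjoint cycles gives cycle lengths 8, 2.
The order of α is the least common multiple of its cycle lengths: lcm(8, 2) = 8.

8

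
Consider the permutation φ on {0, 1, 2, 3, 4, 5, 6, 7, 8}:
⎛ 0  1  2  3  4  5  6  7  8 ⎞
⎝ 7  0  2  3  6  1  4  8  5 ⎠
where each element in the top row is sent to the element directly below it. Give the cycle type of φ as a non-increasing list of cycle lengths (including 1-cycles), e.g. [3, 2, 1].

[5, 2, 1, 1]

The disjoint cycles are (0 7 8 5 1)(2)(3)(4 6), with lengths 5, 2, 1, 1 in non-increasing order.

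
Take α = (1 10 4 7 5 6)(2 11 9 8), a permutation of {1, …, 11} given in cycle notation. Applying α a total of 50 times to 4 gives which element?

4 lies in the 6-cycle (1 10 4 7 5 6).
Since the cycle has length 6, α^50 acts on it the same as α^2 (50 mod 6 = 2).
Stepping 2 places around the cycle: 4 → 7 → 5.

5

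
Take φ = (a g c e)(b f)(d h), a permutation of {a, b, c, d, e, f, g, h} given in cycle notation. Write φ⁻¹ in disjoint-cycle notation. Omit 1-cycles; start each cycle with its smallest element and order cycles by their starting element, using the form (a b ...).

Inverting a permutation written in cycle notation just reverses the order within every cycle.
Reversing each cycle of φ and rotating so the smallest element leads gives (a e c g)(b f)(d h).

(a e c g)(b f)(d h)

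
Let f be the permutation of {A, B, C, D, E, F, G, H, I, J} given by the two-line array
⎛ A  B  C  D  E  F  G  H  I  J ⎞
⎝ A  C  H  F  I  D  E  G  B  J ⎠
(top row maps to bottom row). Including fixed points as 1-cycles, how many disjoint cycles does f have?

The cycle decomposition is (A)(B, C, H, G, E, I)(D, F)(J), which has 4 cycles (counting 1-cycles).

4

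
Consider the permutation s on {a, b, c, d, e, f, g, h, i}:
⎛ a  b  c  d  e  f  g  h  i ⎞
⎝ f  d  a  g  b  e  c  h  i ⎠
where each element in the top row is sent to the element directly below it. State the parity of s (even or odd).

even

In disjoint-cycle form the cycle lengths are 7, 1, 1.
A cycle is odd iff its length is even; s has 0 even-length cycles, so sgn(s) = (−1)^0 and s is even.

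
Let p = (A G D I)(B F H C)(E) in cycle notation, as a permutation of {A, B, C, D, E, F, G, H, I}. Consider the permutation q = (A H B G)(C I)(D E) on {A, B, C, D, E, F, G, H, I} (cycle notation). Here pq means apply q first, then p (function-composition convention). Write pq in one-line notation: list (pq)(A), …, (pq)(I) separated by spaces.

(pq)(x) = p(q(x)). Computing each image: p(q(A)) = p(H) = C, p(q(B)) = p(G) = D, p(q(C)) = p(I) = A, p(q(D)) = p(E) = E, p(q(E)) = p(D) = I, p(q(F)) = p(F) = H, p(q(G)) = p(A) = G, p(q(H)) = p(B) = F, p(q(I)) = p(C) = B.
Hence pq = [C D A E I H G F B].

C D A E I H G F B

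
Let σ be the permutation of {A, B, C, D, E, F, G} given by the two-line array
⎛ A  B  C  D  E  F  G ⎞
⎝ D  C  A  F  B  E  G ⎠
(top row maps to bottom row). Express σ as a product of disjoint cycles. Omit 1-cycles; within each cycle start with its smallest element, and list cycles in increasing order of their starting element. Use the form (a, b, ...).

(A, D, F, E, B, C)

Start at A and follow images: A → D → F → E → B → C → A, giving the cycle (A, D, F, E, B, C).
Repeating from the next unused element and collecting all non-trivial cycles gives (A, D, F, E, B, C).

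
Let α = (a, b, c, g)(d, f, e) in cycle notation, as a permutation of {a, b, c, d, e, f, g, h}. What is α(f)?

In the cycle (d, f, e), f is followed by e, so α(f) = e.

e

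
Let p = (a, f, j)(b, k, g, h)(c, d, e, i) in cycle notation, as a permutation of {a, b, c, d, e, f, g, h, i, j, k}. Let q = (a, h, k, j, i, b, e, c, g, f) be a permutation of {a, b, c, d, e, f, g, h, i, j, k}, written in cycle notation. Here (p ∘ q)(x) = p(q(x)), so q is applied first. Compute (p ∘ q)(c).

h

(p ∘ q)(c) = p(q(c)). q(c) = g, then p(g) = h. So (p ∘ q)(c) = h.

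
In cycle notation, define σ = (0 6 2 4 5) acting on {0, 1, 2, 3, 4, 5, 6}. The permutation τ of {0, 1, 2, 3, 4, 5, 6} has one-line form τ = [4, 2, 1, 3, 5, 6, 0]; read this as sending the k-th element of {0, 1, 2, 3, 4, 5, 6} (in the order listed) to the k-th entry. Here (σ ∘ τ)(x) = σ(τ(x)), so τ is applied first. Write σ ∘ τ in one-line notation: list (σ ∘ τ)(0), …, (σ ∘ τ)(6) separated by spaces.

(σ ∘ τ)(x) = σ(τ(x)). Computing each image: σ(τ(0)) = σ(4) = 5, σ(τ(1)) = σ(2) = 4, σ(τ(2)) = σ(1) = 1, σ(τ(3)) = σ(3) = 3, σ(τ(4)) = σ(5) = 0, σ(τ(5)) = σ(6) = 2, σ(τ(6)) = σ(0) = 6.
Hence σ ∘ τ = [5 4 1 3 0 2 6].

5 4 1 3 0 2 6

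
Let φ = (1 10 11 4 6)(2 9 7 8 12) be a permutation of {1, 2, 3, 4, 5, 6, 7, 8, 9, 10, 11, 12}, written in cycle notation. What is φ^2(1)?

1 lies in the 5-cycle (1 10 11 4 6).
Advancing 2 steps from 1: 1 → 10 → 11.

11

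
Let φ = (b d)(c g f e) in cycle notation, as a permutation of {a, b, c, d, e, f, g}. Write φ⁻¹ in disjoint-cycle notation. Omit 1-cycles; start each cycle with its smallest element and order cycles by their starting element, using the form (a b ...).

(b d)(c e f g)

The inverse reverses each cycle.
Reversing each cycle of φ and rotating so the smallest element leads gives (b d)(c e f g).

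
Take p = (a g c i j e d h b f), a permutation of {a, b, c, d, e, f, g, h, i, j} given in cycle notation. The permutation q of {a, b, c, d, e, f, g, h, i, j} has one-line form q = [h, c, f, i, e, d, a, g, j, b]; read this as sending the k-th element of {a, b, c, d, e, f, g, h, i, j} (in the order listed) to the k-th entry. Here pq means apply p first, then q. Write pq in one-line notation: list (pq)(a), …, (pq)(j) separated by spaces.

a d j g i h f c b e

Chase each element through p then q: a → g → a; b → f → d; c → i → j; d → h → g; e → d → i; f → a → h; g → c → f; h → b → c; i → j → b; j → e → e.
So pq in one-line form is a d j g i h f c b e.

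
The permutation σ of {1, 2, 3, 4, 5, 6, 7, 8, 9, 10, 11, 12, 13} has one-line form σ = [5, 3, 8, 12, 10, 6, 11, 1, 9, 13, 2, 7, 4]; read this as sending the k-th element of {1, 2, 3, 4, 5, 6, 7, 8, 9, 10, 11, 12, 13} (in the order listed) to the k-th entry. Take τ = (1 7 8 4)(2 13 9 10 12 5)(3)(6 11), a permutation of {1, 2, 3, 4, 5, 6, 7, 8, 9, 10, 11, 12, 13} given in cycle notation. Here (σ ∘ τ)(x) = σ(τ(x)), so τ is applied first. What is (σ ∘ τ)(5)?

3

First apply τ: τ(5) = 2, then σ(2) = 3. Thus (σ ∘ τ)(5) = 3.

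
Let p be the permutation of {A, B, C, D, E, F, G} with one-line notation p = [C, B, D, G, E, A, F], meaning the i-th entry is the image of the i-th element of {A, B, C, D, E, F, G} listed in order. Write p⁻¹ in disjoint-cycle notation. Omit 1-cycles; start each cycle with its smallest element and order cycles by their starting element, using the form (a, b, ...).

First write p in disjoint cycles: (A, C, D, G, F).
The inverse reverses every cycle; in canonical form, p⁻¹ = (A, F, G, D, C).

(A, F, G, D, C)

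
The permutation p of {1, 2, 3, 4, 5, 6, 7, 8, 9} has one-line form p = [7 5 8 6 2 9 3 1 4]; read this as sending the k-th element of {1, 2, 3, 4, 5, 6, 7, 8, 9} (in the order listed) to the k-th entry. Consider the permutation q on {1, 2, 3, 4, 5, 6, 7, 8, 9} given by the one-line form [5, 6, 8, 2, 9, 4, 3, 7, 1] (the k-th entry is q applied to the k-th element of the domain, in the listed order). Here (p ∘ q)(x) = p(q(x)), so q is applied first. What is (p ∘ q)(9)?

7

q(9) = 1, then p(1) = 7; composing gives (p ∘ q)(9) = 7.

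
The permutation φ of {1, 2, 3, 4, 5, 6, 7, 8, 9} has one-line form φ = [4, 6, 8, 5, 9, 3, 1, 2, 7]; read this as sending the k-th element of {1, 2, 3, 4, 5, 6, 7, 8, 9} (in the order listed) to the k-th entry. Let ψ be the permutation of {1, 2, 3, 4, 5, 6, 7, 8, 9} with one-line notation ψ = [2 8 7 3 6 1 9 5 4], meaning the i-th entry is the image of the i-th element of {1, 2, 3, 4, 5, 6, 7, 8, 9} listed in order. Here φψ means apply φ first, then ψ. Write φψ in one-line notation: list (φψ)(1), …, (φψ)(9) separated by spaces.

3 1 5 6 4 7 2 8 9

(φψ)(x) = ψ(φ(x)). Computing each image: ψ(φ(1)) = ψ(4) = 3, ψ(φ(2)) = ψ(6) = 1, ψ(φ(3)) = ψ(8) = 5, ψ(φ(4)) = ψ(5) = 6, ψ(φ(5)) = ψ(9) = 4, ψ(φ(6)) = ψ(3) = 7, ψ(φ(7)) = ψ(1) = 2, ψ(φ(8)) = ψ(2) = 8, ψ(φ(9)) = ψ(7) = 9.
Hence φψ = [3 1 5 6 4 7 2 8 9].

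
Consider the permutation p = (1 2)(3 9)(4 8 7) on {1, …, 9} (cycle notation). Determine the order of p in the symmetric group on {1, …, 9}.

6

The cycle type of p is (3, 2, 2, 1, 1).
Since disjoint cycles commute, ord(p) = lcm(3, 2, 2) = 6.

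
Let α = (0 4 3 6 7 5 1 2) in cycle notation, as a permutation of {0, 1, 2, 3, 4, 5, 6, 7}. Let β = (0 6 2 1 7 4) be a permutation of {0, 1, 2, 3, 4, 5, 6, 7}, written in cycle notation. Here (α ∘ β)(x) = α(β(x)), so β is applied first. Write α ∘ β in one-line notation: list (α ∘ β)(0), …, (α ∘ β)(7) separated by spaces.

7 5 2 6 4 1 0 3

Chase each element through β then α: 0 → 6 → 7; 1 → 7 → 5; 2 → 1 → 2; 3 → 3 → 6; 4 → 0 → 4; 5 → 5 → 1; 6 → 2 → 0; 7 → 4 → 3.
Collecting the images, α ∘ β = [7 5 2 6 4 1 0 3].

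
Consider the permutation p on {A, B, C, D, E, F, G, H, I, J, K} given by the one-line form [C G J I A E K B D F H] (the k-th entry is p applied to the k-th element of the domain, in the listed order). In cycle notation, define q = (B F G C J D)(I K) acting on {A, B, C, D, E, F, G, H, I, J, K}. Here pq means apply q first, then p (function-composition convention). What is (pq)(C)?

F

First apply q: q(C) = J, then p(J) = F. Thus (pq)(C) = F.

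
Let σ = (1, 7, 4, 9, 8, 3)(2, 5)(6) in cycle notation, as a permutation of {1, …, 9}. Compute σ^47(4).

4 lies in the 6-cycle (1, 7, 4, 9, 8, 3).
Powers repeat with period 6 on this cycle, and 47 mod 6 = 5, so σ^47(4) = σ^5(4).
Advancing 5 steps from 4: 4 → 9 → 8 → 3 → 1 → 7.

7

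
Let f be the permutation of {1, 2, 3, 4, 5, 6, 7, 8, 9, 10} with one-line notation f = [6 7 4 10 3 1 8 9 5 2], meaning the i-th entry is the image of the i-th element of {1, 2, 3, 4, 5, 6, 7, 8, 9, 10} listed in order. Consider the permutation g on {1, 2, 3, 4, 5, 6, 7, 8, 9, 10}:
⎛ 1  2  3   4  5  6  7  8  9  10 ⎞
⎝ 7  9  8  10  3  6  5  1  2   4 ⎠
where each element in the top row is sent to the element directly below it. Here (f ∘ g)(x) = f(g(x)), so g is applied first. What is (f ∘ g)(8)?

First apply g: g(8) = 1, then f(1) = 6. Thus (f ∘ g)(8) = 6.

6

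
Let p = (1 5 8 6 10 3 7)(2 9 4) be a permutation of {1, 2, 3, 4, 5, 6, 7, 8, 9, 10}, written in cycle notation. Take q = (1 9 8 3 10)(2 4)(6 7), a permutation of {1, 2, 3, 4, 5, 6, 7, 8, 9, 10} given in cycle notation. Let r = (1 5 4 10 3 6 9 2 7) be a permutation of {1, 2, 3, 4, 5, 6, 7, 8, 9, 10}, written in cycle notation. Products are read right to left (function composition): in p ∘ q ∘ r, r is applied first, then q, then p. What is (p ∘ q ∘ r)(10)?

Apply the permutations in order: r(10) = 3, then q(3) = 10, then p(10) = 3. So (p ∘ q ∘ r)(10) = 3.

3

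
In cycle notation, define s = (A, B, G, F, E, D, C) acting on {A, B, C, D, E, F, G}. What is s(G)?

In the cycle (A, B, G, F, E, D, C), G is followed by F, so s(G) = F.

F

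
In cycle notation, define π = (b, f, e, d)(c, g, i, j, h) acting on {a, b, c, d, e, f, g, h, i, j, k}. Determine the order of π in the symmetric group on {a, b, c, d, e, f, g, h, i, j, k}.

The disjoint cycles have lengths 5, 4, 1, 1.
The order of π is the least common multiple of its cycle lengths: lcm(5, 4) = 20.

20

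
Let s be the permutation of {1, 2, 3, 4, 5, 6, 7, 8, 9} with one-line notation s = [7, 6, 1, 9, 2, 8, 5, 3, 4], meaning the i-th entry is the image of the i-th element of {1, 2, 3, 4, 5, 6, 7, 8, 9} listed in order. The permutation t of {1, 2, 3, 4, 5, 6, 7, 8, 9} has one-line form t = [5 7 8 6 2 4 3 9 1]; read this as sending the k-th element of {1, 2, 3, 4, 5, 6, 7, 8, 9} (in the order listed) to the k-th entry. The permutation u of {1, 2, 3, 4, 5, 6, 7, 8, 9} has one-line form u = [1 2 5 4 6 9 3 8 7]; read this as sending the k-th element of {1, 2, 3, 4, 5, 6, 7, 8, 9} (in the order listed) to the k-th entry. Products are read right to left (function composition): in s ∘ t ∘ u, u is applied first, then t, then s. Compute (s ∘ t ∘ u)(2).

5

Apply the permutations in order: u(2) = 2, then t(2) = 7, then s(7) = 5. So (s ∘ t ∘ u)(2) = 5.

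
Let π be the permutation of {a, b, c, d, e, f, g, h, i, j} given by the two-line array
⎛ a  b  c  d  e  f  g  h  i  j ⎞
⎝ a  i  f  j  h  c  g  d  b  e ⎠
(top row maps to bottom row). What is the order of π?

4

Decomposing into disjoint cycles gives cycle lengths 4, 2, 2, 1, 1.
The order is lcm(4, 2, 2) = 4.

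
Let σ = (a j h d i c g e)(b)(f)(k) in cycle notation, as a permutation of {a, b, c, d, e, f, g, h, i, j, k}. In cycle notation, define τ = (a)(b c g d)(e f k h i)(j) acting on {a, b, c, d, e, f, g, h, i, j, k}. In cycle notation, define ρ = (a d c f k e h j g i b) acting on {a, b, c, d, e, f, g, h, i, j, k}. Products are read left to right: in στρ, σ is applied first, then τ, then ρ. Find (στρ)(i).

i

(στρ)(i) = ρ(τ(σ(i))). σ(i) = c, then τ(c) = g, then ρ(g) = i, so the result is i.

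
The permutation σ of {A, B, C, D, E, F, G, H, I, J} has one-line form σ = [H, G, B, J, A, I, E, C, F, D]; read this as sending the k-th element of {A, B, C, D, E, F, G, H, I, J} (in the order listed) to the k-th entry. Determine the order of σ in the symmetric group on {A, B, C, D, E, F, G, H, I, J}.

6

Writing σ as disjoint cycles, the cycle lengths are 6, 2, 2.
Since disjoint cycles commute, ord(σ) = lcm(6, 2, 2) = 6.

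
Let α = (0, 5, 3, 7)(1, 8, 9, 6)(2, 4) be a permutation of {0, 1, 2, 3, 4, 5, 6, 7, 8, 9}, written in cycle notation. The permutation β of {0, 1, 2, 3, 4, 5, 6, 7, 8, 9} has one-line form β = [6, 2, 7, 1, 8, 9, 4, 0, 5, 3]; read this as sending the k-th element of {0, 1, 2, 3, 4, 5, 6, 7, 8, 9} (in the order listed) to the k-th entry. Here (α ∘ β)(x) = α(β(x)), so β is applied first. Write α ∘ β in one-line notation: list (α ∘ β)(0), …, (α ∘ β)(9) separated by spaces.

Chase each element through β then α: 0 → 6 → 1; 1 → 2 → 4; 2 → 7 → 0; 3 → 1 → 8; 4 → 8 → 9; 5 → 9 → 6; 6 → 4 → 2; 7 → 0 → 5; 8 → 5 → 3; 9 → 3 → 7.
So α ∘ β in one-line form is 1 4 0 8 9 6 2 5 3 7.

1 4 0 8 9 6 2 5 3 7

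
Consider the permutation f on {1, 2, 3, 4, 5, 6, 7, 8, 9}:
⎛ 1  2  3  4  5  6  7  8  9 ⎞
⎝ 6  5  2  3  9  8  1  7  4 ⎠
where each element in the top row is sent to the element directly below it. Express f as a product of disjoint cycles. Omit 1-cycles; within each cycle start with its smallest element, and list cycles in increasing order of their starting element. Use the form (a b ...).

(1 6 8 7)(2 5 9 4 3)

From 1: 1 → 6 → 8 → 7 → 1, closing the cycle (1 6 8 7).
Continuing from each remaining unvisited element yields (1 6 8 7)(2 5 9 4 3).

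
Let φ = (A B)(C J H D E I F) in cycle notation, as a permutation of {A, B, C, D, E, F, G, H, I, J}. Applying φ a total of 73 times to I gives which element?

J

I lies in the 7-cycle (C J H D E I F).
Since the cycle has length 7, φ^73 acts on it the same as φ^3 (73 mod 7 = 3).
Stepping 3 places around the cycle: I → F → C → J.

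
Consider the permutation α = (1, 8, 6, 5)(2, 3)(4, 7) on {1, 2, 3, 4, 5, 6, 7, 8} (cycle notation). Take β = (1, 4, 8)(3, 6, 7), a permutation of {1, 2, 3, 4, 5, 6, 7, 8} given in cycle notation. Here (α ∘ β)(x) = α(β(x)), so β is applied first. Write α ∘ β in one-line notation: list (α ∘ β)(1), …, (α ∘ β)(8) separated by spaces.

Chase each element through β then α: 1 → 4 → 7; 2 → 2 → 3; 3 → 6 → 5; 4 → 8 → 6; 5 → 5 → 1; 6 → 7 → 4; 7 → 3 → 2; 8 → 1 → 8.
Collecting the images, α ∘ β = [7 3 5 6 1 4 2 8].

7 3 5 6 1 4 2 8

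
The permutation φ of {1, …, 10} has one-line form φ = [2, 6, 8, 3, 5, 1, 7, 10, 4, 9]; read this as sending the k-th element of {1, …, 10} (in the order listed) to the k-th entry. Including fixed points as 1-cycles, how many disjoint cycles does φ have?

4

The cycle decomposition is (1 2 6)(3 8 10 9 4)(5)(7), which has 4 cycles (counting 1-cycles).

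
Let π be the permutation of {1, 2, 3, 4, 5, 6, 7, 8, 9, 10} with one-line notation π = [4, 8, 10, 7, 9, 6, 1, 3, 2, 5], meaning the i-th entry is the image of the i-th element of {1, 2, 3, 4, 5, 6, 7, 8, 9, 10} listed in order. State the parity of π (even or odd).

odd

In disjoint-cycle form the cycle lengths are 6, 3, 1.
A cycle is odd iff its length is even; π has 1 even-length cycle, so sgn(π) = (−1)^1 and π is odd.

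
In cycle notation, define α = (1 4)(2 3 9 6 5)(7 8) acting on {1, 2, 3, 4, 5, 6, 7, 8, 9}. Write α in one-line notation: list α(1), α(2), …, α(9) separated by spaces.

4 3 9 1 2 5 8 7 6

Each element maps to the next entry in its cycle (wrapping to the front): 1→4, 2→3, 3→9, 4→1, 5→2, 6→5, 7→8, 8→7, 9→6.
Listing these in domain order gives 4 3 9 1 2 5 8 7 6.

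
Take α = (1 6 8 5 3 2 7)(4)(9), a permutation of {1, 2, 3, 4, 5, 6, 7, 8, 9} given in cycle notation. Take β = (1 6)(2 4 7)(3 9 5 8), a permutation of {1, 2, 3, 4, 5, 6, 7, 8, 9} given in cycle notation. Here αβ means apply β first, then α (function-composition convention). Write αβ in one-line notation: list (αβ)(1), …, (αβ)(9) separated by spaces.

8 4 9 1 5 6 7 2 3

For each element, apply β then α: 1 → 6 → 8; 2 → 4 → 4; 3 → 9 → 9; 4 → 7 → 1; 5 → 8 → 5; 6 → 1 → 6; 7 → 2 → 7; 8 → 3 → 2; 9 → 5 → 3.
Collecting the images, αβ = [8 4 9 1 5 6 7 2 3].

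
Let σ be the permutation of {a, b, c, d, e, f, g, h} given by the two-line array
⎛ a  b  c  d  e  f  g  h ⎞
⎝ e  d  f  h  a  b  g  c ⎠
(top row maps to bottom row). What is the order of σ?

Writing σ as disjoint cycles, the cycle lengths are 5, 2, 1.
The order of σ is the least common multiple of its cycle lengths: lcm(5, 2) = 10.

10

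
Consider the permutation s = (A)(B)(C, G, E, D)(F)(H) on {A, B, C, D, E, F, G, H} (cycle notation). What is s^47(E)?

E lies in the 4-cycle (C, G, E, D).
Since the cycle has length 4, s^47 acts on it the same as s^3 (47 mod 4 = 3).
Stepping 3 places around the cycle: E → D → C → G.

G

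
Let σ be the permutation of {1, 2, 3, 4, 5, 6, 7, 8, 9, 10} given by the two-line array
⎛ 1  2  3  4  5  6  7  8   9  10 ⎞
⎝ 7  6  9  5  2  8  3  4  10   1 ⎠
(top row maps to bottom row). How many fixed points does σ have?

No element satisfies σ(x) = x, so there are 0 fixed points.

0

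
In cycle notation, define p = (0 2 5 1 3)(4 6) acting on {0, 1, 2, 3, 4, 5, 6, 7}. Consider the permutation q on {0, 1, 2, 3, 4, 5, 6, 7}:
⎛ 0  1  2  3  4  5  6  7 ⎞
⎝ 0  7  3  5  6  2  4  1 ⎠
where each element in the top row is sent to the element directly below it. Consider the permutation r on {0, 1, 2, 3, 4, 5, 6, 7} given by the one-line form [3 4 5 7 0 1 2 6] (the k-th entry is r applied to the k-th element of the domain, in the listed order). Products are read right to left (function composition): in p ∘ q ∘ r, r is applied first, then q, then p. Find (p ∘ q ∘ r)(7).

Chase 7: r(7) = 6; q(6) = 4; p(4) = 6. Hence (p ∘ q ∘ r)(7) = 6.

6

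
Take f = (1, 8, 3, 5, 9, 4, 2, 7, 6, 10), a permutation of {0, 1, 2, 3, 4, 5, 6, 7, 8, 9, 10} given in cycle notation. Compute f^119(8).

1

8 lies in the 10-cycle (1, 8, 3, 5, 9, 4, 2, 7, 6, 10).
Powers repeat with period 10 on this cycle, and 119 mod 10 = 9, so f^119(8) = f^9(8).
Advancing 9 steps from 8: 8 → 3 → 5 → 9 → 4 → 2 → 7 → 6 → 10 → 1.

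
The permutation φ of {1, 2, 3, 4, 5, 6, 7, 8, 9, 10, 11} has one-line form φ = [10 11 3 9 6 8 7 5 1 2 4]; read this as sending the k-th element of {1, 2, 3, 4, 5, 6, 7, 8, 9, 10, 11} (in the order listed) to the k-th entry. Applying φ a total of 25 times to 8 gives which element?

Tracing 8 → 5 → … returns to 8 after 3 steps, so 8 lies in a 3-cycle (5 6 8).
Powers repeat with period 3 on this cycle, and 25 mod 3 = 1, so φ^25(8) = φ^1(8).
Stepping 1 place around the cycle: 8 → 5.

5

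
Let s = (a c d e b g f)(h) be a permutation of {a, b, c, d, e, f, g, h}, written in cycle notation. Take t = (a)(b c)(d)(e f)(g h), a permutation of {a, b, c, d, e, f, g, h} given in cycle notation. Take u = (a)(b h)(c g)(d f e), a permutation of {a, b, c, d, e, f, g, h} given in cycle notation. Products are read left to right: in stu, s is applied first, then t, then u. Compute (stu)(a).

h

Apply the permutations in order: s(a) = c, then t(c) = b, then u(b) = h. So (stu)(a) = h.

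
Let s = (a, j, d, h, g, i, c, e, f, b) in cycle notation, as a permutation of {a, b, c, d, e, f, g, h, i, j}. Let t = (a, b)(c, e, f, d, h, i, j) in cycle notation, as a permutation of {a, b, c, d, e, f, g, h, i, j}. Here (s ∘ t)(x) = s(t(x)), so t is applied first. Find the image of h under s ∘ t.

c

First apply t: t(h) = i, then s(i) = c. Thus (s ∘ t)(h) = c.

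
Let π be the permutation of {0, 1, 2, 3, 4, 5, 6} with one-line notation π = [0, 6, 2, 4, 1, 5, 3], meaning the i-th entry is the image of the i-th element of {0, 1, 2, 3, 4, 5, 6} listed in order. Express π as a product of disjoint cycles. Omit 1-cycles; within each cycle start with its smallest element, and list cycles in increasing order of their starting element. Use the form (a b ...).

Iterating π from 1 gives 1 → 6 → 3 → 4 → 1; that is the 4-cycle (1 6 3 4).
Continuing from each remaining unvisited element yields (1 6 3 4).

(1 6 3 4)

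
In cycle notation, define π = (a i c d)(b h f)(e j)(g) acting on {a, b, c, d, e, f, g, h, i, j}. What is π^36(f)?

f

f lies in the 3-cycle (b h f).
Since the cycle has length 3, π^36 acts on it the same as π^0 (36 mod 3 = 0).
So π^36(f) = f.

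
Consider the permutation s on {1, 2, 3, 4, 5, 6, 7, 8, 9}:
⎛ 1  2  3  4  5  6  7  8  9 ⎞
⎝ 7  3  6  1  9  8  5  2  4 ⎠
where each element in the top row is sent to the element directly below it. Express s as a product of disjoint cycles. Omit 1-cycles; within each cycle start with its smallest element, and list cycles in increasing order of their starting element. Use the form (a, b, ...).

(1, 7, 5, 9, 4)(2, 3, 6, 8)

Start at 1 and follow images: 1 → 7 → 5 → 9 → 4 → 1, giving the cycle (1, 7, 5, 9, 4).
Continuing from each remaining unvisited element yields (1, 7, 5, 9, 4)(2, 3, 6, 8).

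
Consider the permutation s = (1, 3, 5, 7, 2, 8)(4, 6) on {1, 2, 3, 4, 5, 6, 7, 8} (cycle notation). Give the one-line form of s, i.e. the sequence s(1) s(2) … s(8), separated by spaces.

3 8 5 6 7 4 2 1

Image by image: 1→3, 2→8, 3→5, 4→6, 5→7, 6→4, 7→2, 8→1.
Listing these in domain order gives 3 8 5 6 7 4 2 1.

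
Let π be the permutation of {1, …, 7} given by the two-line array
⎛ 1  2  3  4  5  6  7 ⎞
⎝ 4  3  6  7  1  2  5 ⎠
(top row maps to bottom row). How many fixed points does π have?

No element satisfies π(x) = x, so there are 0 fixed points.

0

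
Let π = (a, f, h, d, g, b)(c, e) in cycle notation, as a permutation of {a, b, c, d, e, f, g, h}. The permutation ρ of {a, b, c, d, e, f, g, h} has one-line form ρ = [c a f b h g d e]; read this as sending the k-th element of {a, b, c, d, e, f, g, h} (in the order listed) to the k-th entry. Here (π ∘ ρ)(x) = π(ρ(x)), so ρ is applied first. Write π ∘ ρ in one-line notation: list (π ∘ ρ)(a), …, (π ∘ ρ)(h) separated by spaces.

Chase each element through ρ then π: a → c → e; b → a → f; c → f → h; d → b → a; e → h → d; f → g → b; g → d → g; h → e → c.
So π ∘ ρ in one-line form is e f h a d b g c.

e f h a d b g c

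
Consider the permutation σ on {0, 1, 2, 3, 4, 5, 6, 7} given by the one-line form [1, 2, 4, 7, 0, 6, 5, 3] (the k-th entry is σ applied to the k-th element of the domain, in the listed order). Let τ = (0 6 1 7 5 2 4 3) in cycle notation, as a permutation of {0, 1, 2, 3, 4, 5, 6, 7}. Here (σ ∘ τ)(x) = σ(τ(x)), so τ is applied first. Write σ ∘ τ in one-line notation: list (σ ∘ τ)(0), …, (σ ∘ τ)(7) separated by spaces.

Chase each element through τ then σ: 0 → 6 → 5; 1 → 7 → 3; 2 → 4 → 0; 3 → 0 → 1; 4 → 3 → 7; 5 → 2 → 4; 6 → 1 → 2; 7 → 5 → 6.
So σ ∘ τ in one-line form is 5 3 0 1 7 4 2 6.

5 3 0 1 7 4 2 6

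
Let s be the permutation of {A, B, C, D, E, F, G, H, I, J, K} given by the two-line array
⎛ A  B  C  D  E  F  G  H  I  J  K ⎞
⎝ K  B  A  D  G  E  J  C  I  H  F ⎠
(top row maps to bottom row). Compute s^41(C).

A

Tracing C → A → … returns to C after 8 steps, so C lies in an 8-cycle (A K F E G J H C).
Powers repeat with period 8 on this cycle, and 41 mod 8 = 1, so s^41(C) = s^1(C).
Stepping 1 place around the cycle: C → A.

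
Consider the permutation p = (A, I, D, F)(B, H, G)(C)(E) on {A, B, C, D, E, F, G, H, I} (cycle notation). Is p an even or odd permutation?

odd

The cycle lengths are 4, 3, 1, 1.
A cycle is odd iff its length is even; p has 1 even-length cycle, so sgn(p) = (−1)^1 and p is odd.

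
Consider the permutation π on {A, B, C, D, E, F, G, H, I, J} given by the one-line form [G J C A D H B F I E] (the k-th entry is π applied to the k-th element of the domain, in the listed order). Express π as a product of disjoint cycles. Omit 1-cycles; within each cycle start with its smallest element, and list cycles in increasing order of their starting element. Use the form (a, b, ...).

(A, G, B, J, E, D)(F, H)

From A: A → G → B → J → E → D → A, closing the cycle (A, G, B, J, E, D).
Continuing from each remaining unvisited element yields (A, G, B, J, E, D)(F, H).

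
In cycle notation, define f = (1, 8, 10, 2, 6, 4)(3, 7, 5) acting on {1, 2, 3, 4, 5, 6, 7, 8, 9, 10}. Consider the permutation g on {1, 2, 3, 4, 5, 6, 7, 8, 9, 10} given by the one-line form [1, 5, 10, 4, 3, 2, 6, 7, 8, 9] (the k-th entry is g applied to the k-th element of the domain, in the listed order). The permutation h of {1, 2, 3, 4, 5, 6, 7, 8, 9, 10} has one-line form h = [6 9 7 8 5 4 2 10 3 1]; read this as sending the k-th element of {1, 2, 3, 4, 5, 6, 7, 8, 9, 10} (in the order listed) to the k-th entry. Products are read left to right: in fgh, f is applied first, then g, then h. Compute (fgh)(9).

Apply the permutations in order: f(9) = 9, then g(9) = 8, then h(8) = 10. So (fgh)(9) = 10.

10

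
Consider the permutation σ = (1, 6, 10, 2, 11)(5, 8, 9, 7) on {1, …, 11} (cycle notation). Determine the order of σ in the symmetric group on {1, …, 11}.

The cycle type of σ is (5, 4, 1, 1).
Since disjoint cycles commute, ord(σ) = lcm(5, 4) = 20.

20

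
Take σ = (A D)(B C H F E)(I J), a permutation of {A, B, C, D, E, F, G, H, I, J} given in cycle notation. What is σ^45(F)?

F lies in the 5-cycle (B C H F E).
On a 5-cycle, σ^5 is the identity, so σ^45 = σ^0 there (45 ≡ 0 mod 5).
So σ^45(F) = F.

F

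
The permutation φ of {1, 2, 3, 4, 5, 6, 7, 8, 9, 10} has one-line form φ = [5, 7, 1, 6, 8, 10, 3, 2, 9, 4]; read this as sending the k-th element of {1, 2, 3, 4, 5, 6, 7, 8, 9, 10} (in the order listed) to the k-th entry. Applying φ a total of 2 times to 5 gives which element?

2

Tracing 5 → 8 → … returns to 5 after 6 steps, so 5 lies in a 6-cycle (1, 5, 8, 2, 7, 3).
Stepping 2 places around the cycle: 5 → 8 → 2.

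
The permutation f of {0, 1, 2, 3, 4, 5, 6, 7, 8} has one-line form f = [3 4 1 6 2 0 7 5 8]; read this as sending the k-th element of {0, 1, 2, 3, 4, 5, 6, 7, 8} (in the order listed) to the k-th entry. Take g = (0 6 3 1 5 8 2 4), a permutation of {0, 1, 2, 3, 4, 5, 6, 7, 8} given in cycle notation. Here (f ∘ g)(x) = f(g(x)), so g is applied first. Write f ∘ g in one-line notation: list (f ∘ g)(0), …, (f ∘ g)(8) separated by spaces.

7 0 2 4 3 8 6 5 1

(f ∘ g)(x) = f(g(x)). Computing each image: f(g(0)) = f(6) = 7, f(g(1)) = f(5) = 0, f(g(2)) = f(4) = 2, f(g(3)) = f(1) = 4, f(g(4)) = f(0) = 3, f(g(5)) = f(8) = 8, f(g(6)) = f(3) = 6, f(g(7)) = f(7) = 5, f(g(8)) = f(2) = 1.
Hence f ∘ g = [7 0 2 4 3 8 6 5 1].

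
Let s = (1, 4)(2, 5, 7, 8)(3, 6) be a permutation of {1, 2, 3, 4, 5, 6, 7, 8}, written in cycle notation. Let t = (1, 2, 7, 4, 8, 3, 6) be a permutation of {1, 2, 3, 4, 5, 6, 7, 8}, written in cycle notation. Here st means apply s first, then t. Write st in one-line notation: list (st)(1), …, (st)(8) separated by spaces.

8 5 1 2 4 6 3 7

(st)(x) = t(s(x)). Computing each image: t(s(1)) = t(4) = 8, t(s(2)) = t(5) = 5, t(s(3)) = t(6) = 1, t(s(4)) = t(1) = 2, t(s(5)) = t(7) = 4, t(s(6)) = t(3) = 6, t(s(7)) = t(8) = 3, t(s(8)) = t(2) = 7.
Hence st = [8 5 1 2 4 6 3 7].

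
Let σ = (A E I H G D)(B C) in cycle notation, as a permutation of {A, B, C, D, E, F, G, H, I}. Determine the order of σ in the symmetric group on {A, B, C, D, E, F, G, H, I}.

The disjoint cycles have lengths 6, 2, 1.
The order is lcm(6, 2) = 6.

6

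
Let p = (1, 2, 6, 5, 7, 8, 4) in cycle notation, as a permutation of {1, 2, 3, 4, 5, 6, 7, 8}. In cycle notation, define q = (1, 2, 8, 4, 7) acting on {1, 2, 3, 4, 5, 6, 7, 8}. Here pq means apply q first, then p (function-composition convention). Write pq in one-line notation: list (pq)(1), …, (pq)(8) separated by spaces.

6 4 3 8 7 5 2 1

(pq)(x) = p(q(x)). Computing each image: p(q(1)) = p(2) = 6, p(q(2)) = p(8) = 4, p(q(3)) = p(3) = 3, p(q(4)) = p(7) = 8, p(q(5)) = p(5) = 7, p(q(6)) = p(6) = 5, p(q(7)) = p(1) = 2, p(q(8)) = p(4) = 1.
Hence pq = [6 4 3 8 7 5 2 1].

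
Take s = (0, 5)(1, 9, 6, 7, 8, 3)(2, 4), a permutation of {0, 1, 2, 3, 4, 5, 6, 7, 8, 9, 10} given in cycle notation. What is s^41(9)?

9 lies in the 6-cycle (1, 9, 6, 7, 8, 3).
On a 6-cycle, s^6 is the identity, so s^41 = s^5 there (41 ≡ 5 mod 6).
Stepping 5 places around the cycle: 9 → 6 → 7 → 8 → 3 → 1.

1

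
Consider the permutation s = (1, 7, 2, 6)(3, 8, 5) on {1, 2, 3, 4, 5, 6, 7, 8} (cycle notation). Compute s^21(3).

3 lies in the 3-cycle (3, 8, 5).
Powers repeat with period 3 on this cycle, and 21 mod 3 = 0, so s^21(3) = s^0(3).
So s^21(3) = 3.

3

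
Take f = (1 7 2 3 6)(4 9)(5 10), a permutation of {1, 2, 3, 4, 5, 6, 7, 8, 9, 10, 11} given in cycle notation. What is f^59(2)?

2 lies in the 5-cycle (1 7 2 3 6).
Since the cycle has length 5, f^59 acts on it the same as f^4 (59 mod 5 = 4).
Advancing 4 steps from 2: 2 → 3 → 6 → 1 → 7.

7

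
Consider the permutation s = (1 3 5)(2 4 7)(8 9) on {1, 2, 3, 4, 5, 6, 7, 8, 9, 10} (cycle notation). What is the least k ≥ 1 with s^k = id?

The cycle type of s is (3, 3, 2, 1, 1).
The order is lcm(3, 3, 2) = 6.

6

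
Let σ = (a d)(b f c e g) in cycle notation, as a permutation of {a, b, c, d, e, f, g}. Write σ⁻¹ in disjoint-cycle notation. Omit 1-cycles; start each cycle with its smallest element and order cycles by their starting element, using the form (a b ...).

Inverting a permutation written in cycle notation just reverses the order within every cycle.
After reversing and putting each cycle's least element first, σ⁻¹ = (a d)(b g e c f).

(a d)(b g e c f)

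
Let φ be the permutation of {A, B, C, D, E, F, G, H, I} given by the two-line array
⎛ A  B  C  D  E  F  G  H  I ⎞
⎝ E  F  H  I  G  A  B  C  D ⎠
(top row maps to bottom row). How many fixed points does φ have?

0

No element satisfies φ(x) = x, so there are 0 fixed points.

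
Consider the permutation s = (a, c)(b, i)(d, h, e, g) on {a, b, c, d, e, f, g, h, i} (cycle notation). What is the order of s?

The cycle type of s is (4, 2, 2, 1).
The order of s is the least common multiple of its cycle lengths: lcm(4, 2, 2) = 4.

4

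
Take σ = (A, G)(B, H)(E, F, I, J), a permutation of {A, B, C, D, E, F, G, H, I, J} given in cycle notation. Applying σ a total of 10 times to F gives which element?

F lies in the 4-cycle (E, F, I, J).
On a 4-cycle, σ^4 is the identity, so σ^10 = σ^2 there (10 ≡ 2 mod 4).
Stepping 2 places around the cycle: F → I → J.

J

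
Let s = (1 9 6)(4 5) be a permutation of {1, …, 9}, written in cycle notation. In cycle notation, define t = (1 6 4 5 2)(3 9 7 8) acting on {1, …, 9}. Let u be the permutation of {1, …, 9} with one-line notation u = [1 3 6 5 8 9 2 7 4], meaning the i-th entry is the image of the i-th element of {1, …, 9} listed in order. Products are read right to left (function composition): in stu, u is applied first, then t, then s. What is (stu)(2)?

Apply the permutations in order: u(2) = 3, then t(3) = 9, then s(9) = 6. So (stu)(2) = 6.

6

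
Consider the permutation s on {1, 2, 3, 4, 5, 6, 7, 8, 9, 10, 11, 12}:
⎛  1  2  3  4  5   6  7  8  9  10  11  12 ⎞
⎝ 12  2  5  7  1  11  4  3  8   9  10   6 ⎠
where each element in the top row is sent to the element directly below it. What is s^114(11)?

1

Tracing 11 → 10 → … returns to 11 after 9 steps, so 11 lies in a 9-cycle (1 12 6 11 10 9 8 3 5).
Since the cycle has length 9, s^114 acts on it the same as s^6 (114 mod 9 = 6).
Stepping 6 places around the cycle: 11 → 10 → 9 → 8 → 3 → 5 → 1.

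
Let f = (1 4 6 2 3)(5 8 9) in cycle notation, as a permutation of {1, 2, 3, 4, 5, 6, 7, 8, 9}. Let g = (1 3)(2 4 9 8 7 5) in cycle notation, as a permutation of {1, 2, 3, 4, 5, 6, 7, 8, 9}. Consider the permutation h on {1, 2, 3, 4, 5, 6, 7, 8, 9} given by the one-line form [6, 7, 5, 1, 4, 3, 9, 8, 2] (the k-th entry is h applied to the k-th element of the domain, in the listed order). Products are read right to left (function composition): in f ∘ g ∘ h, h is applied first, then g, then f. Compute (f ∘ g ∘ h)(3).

3

Apply the permutations in order: h(3) = 5, then g(5) = 2, then f(2) = 3. So (f ∘ g ∘ h)(3) = 3.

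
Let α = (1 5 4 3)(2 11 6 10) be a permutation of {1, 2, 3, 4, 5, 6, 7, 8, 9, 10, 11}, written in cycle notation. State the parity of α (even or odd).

The cycle lengths are 4, 4, 1, 1, 1.
A cycle of length ℓ contributes ℓ−1 transpositions, so α is a product of 3 + 3 = 6 transpositions — even.

even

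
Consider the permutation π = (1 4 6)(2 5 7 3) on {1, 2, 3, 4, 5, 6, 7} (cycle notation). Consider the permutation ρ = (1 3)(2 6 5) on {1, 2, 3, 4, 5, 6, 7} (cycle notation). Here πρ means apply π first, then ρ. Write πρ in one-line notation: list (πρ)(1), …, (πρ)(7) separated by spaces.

(πρ)(x) = ρ(π(x)). Computing each image: ρ(π(1)) = ρ(4) = 4, ρ(π(2)) = ρ(5) = 2, ρ(π(3)) = ρ(2) = 6, ρ(π(4)) = ρ(6) = 5, ρ(π(5)) = ρ(7) = 7, ρ(π(6)) = ρ(1) = 3, ρ(π(7)) = ρ(3) = 1.
Hence πρ = [4 2 6 5 7 3 1].

4 2 6 5 7 3 1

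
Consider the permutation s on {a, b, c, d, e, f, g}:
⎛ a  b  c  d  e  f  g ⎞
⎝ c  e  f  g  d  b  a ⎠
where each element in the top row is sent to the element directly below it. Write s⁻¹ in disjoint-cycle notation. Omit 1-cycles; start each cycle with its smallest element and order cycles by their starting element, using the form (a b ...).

(a g d e b f c)

First write s in disjoint cycles: (a c f b e d g).
Reversing each cycle (and rotating so the smallest element leads) gives s⁻¹ = (a g d e b f c).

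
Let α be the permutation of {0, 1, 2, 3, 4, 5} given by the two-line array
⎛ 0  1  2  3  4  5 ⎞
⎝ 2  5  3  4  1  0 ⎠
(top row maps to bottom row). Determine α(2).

3

The entry below 2 in the array is 3, so α(2) = 3.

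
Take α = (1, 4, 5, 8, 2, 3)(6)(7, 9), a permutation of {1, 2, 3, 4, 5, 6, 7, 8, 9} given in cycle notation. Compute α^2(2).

1

2 lies in the 6-cycle (1, 4, 5, 8, 2, 3).
Advancing 2 steps from 2: 2 → 3 → 1.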